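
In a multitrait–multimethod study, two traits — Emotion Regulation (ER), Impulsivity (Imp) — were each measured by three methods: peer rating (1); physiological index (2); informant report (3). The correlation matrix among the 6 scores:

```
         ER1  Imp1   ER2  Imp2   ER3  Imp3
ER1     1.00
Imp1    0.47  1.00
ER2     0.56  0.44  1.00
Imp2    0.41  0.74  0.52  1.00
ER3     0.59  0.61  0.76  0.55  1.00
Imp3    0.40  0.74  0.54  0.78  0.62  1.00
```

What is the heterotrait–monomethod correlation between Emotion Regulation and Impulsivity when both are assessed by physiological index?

Different traits, same method: r(ER2, Imp2) = 0.52.

0.52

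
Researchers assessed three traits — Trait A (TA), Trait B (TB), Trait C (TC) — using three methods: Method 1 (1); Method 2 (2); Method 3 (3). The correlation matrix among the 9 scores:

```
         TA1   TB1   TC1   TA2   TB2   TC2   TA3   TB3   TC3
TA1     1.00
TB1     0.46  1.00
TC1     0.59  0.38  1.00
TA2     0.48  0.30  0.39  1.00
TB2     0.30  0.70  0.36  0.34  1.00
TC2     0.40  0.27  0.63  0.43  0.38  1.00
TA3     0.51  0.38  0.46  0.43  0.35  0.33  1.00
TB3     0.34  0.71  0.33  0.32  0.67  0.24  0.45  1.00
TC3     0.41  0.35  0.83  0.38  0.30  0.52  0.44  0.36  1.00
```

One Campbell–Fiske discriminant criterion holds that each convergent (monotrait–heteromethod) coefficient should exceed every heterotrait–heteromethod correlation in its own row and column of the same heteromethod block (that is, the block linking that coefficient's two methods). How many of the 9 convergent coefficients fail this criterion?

0

Each convergent coefficient versus the relevant comparison correlations:
TA (methods 1·2): 0.48 vs {0.30, 0.30, 0.40, 0.39} → pass.
TA (methods 1·3): 0.51 vs {0.34, 0.38, 0.41, 0.46} → pass.
TA (methods 2·3): 0.43 vs {0.32, 0.35, 0.38, 0.33} → pass.
TB (methods 1·2): 0.70 vs {0.30, 0.30, 0.27, 0.36} → pass.
TB (methods 1·3): 0.71 vs {0.38, 0.34, 0.35, 0.33} → pass.
TB (methods 2·3): 0.67 vs {0.35, 0.32, 0.30, 0.24} → pass.
TC (methods 1·2): 0.63 vs {0.39, 0.40, 0.36, 0.27} → pass.
TC (methods 1·3): 0.83 vs {0.46, 0.41, 0.33, 0.35} → pass.
TC (methods 2·3): 0.52 vs {0.33, 0.38, 0.24, 0.30} → pass.
0 of 9 fail.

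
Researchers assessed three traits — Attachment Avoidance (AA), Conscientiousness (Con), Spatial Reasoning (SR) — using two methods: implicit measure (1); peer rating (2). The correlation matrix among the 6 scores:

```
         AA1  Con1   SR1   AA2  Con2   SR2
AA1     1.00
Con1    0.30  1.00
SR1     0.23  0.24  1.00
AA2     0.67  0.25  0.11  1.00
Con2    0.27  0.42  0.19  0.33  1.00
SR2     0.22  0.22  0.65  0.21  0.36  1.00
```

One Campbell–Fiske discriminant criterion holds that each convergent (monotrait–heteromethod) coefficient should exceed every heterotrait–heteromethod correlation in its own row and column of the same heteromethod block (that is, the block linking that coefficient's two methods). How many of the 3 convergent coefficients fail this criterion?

Checking each validity diagonal entry against its comparison values:
AA (methods 1·2): 0.67 vs {0.27, 0.25, 0.22, 0.11} → pass.
Con (methods 1·2): 0.42 vs {0.25, 0.27, 0.22, 0.19} → pass.
SR (methods 1·2): 0.65 vs {0.11, 0.22, 0.19, 0.22} → pass.
0 of 3 fail.

0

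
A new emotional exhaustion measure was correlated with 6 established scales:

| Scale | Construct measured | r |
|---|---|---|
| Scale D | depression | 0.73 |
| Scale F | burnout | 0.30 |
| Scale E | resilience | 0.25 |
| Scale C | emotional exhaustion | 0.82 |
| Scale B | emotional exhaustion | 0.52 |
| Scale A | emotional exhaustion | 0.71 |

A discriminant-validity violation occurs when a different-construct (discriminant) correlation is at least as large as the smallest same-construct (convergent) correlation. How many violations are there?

1

Convergent (same construct = emotional exhaustion): Scale C, Scale B, Scale A.
Smallest convergent = 0.52. Discriminant values: 0.73, 0.30, 0.25; count ≥ 0.52 → 1.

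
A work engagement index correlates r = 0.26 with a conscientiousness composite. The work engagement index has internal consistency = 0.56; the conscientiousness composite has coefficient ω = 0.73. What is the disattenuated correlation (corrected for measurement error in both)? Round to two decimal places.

r_true = r_obs / √(r_xx · r_yy) = 0.26 / √(0.56 × 0.73) = 0.26 / √0.4088 = 0.26 / 0.6394 ≈ 0.41.

0.41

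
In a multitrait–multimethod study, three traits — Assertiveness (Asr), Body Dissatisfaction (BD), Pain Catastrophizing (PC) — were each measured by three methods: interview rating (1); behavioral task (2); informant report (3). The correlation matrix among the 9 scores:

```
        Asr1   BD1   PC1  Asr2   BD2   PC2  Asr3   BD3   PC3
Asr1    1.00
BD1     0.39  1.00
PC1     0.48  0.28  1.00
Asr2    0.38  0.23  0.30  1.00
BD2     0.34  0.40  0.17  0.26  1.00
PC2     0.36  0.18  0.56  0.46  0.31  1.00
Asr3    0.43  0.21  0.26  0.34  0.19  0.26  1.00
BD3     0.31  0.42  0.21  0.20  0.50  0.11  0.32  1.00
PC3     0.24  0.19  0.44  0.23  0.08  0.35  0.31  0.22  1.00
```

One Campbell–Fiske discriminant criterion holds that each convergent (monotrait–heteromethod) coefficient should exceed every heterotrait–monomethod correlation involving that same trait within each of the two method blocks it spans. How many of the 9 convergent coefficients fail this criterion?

5

Checking each validity diagonal entry against its comparison values:
Asr (methods 1·2): 0.38 vs {0.39, 0.26, 0.48, 0.46} → fail.
Asr (methods 1·3): 0.43 vs {0.39, 0.32, 0.48, 0.31} → fail.
Asr (methods 2·3): 0.34 vs {0.26, 0.32, 0.46, 0.31} → fail.
BD (methods 1·2): 0.40 vs {0.39, 0.26, 0.28, 0.31} → pass.
BD (methods 1·3): 0.42 vs {0.39, 0.32, 0.28, 0.22} → pass.
BD (methods 2·3): 0.50 vs {0.26, 0.32, 0.31, 0.22} → pass.
PC (methods 1·2): 0.56 vs {0.48, 0.46, 0.28, 0.31} → pass.
PC (methods 1·3): 0.44 vs {0.48, 0.31, 0.28, 0.22} → fail.
PC (methods 2·3): 0.35 vs {0.46, 0.31, 0.31, 0.22} → fail.
5 of 9 fail.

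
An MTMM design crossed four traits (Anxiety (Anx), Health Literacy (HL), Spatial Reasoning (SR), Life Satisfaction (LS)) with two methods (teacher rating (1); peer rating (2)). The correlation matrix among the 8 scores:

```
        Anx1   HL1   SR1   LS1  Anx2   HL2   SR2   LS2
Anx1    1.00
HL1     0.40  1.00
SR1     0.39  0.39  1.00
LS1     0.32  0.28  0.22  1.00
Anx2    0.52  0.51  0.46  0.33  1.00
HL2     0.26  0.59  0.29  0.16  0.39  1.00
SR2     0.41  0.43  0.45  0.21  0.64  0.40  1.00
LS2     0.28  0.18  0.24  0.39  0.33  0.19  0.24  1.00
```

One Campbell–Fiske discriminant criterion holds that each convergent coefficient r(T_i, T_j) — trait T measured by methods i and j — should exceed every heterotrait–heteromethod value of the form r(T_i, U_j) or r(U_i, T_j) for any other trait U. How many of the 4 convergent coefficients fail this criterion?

Convergent coefficients and their comparison sets:
Anx (methods 1·2): 0.52 vs {0.26, 0.51, 0.41, 0.46, 0.28, 0.33} → pass.
HL (methods 1·2): 0.59 vs {0.51, 0.26, 0.43, 0.29, 0.18, 0.16} → pass.
SR (methods 1·2): 0.45 vs {0.46, 0.41, 0.29, 0.43, 0.24, 0.21} → fail.
LS (methods 1·2): 0.39 vs {0.33, 0.28, 0.16, 0.18, 0.21, 0.24} → pass.
1 of 4 fail.

1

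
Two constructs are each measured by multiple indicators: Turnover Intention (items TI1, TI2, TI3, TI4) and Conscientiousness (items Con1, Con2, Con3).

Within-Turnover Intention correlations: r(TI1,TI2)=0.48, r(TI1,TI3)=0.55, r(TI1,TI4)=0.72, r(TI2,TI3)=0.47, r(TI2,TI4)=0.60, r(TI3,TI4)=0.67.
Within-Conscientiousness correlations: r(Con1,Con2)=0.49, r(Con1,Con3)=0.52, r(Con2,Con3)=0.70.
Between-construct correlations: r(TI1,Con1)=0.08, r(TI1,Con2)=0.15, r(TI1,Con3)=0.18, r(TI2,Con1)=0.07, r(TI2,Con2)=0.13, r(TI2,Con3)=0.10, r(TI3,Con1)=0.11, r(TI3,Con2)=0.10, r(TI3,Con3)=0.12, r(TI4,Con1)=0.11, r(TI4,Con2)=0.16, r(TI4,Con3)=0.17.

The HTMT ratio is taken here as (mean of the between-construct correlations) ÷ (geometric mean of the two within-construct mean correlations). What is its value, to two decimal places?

Mean heterotrait r = 1.48/12 = 0.1233.
Mean within-TI = 3.49/6 = 0.5817; mean within-Con = 1.71/3 = 0.5700.
Geometric mean = √(0.5817 × 0.5700) = 0.5758.
HTMT = 0.1233 / 0.5758 = 0.21.

0.21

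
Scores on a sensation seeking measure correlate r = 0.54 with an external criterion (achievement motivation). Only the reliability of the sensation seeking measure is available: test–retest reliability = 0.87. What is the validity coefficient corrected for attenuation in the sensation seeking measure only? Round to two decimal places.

Single correction: r_c = r_obs / √r_xx = 0.54 / √0.87 = 0.54 / 0.9327 ≈ 0.58.

0.58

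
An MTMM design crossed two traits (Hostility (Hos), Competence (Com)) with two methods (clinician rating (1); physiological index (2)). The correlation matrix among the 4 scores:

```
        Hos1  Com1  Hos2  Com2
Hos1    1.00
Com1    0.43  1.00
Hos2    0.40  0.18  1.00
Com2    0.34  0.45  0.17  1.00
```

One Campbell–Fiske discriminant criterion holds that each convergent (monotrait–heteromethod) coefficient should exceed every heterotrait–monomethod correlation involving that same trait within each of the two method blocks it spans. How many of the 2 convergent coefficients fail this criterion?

Each convergent coefficient versus the relevant comparison correlations:
Hos (methods 1·2): 0.40 vs {0.43, 0.17} → fail.
Com (methods 1·2): 0.45 vs {0.43, 0.17} → pass.
1 of 2 fail.

1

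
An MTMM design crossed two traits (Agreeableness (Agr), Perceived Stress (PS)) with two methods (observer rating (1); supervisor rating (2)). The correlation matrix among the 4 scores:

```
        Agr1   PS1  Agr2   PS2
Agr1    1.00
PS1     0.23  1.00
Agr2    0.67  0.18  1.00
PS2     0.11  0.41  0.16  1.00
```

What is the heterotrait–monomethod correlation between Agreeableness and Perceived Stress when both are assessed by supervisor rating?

0.16

Different traits, same method: r(Agr2, PS2) = 0.16.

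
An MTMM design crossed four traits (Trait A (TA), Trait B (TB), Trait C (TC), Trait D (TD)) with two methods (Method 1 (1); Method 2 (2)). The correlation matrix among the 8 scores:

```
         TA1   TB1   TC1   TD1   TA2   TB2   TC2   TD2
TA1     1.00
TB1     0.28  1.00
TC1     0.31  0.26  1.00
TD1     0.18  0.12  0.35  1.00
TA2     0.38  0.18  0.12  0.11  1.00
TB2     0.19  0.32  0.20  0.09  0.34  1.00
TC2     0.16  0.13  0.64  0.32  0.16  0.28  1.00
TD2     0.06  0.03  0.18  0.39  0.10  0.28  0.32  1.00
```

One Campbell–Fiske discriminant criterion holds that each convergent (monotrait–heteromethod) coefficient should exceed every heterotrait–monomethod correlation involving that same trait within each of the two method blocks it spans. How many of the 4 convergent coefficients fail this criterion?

1

Each convergent coefficient versus the relevant comparison correlations:
TA (methods 1·2): 0.38 vs {0.28, 0.34, 0.31, 0.16, 0.18, 0.10} → pass.
TB (methods 1·2): 0.32 vs {0.28, 0.34, 0.26, 0.28, 0.12, 0.28} → fail.
TC (methods 1·2): 0.64 vs {0.31, 0.16, 0.26, 0.28, 0.35, 0.32} → pass.
TD (methods 1·2): 0.39 vs {0.18, 0.10, 0.12, 0.28, 0.35, 0.32} → pass.
1 of 4 fail.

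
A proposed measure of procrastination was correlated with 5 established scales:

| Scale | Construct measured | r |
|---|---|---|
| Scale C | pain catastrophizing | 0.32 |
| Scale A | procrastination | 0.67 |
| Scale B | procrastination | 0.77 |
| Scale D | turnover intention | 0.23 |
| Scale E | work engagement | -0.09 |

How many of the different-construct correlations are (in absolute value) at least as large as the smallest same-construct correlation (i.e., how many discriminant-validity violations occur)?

0

Convergent (same construct = procrastination): Scale A, Scale B.
Smallest convergent = 0.67. Discriminant |r|: 0.32, 0.23, 0.09; count ≥ 0.67 → 0.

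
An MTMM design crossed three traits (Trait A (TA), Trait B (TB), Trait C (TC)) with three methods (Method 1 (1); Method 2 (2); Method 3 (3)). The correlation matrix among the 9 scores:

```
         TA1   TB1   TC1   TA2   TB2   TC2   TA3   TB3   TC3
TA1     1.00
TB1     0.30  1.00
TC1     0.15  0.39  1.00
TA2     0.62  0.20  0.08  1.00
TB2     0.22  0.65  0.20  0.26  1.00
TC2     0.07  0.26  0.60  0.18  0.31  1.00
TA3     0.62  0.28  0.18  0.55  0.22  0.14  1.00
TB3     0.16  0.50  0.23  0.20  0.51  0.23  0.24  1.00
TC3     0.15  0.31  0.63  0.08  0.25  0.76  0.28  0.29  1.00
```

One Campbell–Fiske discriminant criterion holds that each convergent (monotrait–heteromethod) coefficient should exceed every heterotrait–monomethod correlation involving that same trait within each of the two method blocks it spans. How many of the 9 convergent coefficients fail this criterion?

0

Checking each validity diagonal entry against its comparison values:
TA (methods 1·2): 0.62 vs {0.30, 0.26, 0.15, 0.18} → pass.
TA (methods 1·3): 0.62 vs {0.30, 0.24, 0.15, 0.28} → pass.
TA (methods 2·3): 0.55 vs {0.26, 0.24, 0.18, 0.28} → pass.
TB (methods 1·2): 0.65 vs {0.30, 0.26, 0.39, 0.31} → pass.
TB (methods 1·3): 0.50 vs {0.30, 0.24, 0.39, 0.29} → pass.
TB (methods 2·3): 0.51 vs {0.26, 0.24, 0.31, 0.29} → pass.
TC (methods 1·2): 0.60 vs {0.15, 0.18, 0.39, 0.31} → pass.
TC (methods 1·3): 0.63 vs {0.15, 0.28, 0.39, 0.29} → pass.
TC (methods 2·3): 0.76 vs {0.18, 0.28, 0.31, 0.29} → pass.
0 of 9 fail.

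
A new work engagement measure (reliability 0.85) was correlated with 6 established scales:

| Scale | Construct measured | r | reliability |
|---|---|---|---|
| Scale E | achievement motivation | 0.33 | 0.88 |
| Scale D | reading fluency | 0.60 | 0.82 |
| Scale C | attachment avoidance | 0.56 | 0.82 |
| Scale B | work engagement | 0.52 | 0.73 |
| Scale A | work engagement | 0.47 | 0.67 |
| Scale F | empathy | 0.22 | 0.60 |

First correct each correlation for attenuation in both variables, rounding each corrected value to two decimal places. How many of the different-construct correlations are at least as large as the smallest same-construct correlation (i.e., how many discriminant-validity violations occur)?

2

Disattenuated r (r / √(r_scale · r_new)):
  Scale E (disc): 0.33 / √(0.88·0.85) = 0.38
  Scale D (disc): 0.60 / √(0.82·0.85) = 0.72
  Scale C (disc): 0.56 / √(0.82·0.85) = 0.67
  Scale B (conv): 0.52 / √(0.73·0.85) = 0.66
  Scale A (conv): 0.47 / √(0.67·0.85) = 0.62
  Scale F (disc): 0.22 / √(0.60·0.85) = 0.31
Smallest convergent = 0.62. Discriminant values: 0.38, 0.72, 0.67, 0.31; count ≥ 0.62 → 2.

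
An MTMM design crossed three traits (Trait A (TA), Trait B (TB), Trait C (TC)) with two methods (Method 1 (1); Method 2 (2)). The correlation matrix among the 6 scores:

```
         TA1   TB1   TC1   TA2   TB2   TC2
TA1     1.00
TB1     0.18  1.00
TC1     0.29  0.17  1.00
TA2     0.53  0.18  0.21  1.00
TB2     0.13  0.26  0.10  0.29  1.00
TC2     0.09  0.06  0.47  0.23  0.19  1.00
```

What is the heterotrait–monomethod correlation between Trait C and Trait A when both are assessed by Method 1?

0.29

Different traits, same method: r(TC1, TA1) = 0.29.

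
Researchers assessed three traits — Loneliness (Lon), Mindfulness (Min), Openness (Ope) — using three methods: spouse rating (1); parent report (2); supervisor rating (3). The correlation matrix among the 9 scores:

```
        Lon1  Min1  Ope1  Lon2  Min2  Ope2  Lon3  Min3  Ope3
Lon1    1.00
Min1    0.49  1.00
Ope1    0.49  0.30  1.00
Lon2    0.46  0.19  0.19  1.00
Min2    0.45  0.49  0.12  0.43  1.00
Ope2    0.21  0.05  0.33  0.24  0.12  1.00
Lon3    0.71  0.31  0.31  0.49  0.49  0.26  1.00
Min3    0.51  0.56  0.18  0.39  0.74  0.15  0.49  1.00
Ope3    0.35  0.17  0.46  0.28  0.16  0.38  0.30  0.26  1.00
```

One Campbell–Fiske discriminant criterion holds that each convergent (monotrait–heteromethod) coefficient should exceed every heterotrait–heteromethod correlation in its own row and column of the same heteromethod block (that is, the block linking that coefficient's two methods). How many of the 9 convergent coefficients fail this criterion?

1

Convergent coefficients and their comparison sets:
Lon (methods 1·2): 0.46 vs {0.45, 0.19, 0.21, 0.19} → pass.
Lon (methods 1·3): 0.71 vs {0.51, 0.31, 0.35, 0.31} → pass.
Lon (methods 2·3): 0.49 vs {0.39, 0.49, 0.28, 0.26} → fail.
Min (methods 1·2): 0.49 vs {0.19, 0.45, 0.05, 0.12} → pass.
Min (methods 1·3): 0.56 vs {0.31, 0.51, 0.17, 0.18} → pass.
Min (methods 2·3): 0.74 vs {0.49, 0.39, 0.16, 0.15} → pass.
Ope (methods 1·2): 0.33 vs {0.19, 0.21, 0.12, 0.05} → pass.
Ope (methods 1·3): 0.46 vs {0.31, 0.35, 0.18, 0.17} → pass.
Ope (methods 2·3): 0.38 vs {0.26, 0.28, 0.15, 0.16} → pass.
1 of 9 fail.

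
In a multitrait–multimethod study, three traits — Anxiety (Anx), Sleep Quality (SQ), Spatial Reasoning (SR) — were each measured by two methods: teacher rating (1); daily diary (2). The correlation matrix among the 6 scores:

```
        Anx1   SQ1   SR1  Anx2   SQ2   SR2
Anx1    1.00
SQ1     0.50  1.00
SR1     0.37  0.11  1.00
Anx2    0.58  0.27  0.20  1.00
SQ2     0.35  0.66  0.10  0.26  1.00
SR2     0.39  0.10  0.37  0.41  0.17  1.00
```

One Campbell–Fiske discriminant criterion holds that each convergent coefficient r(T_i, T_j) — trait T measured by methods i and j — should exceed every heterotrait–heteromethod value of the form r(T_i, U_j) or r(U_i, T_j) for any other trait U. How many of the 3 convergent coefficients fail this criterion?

1

Each convergent coefficient versus the relevant comparison correlations:
Anx (methods 1·2): 0.58 vs {0.35, 0.27, 0.39, 0.20} → pass.
SQ (methods 1·2): 0.66 vs {0.27, 0.35, 0.10, 0.10} → pass.
SR (methods 1·2): 0.37 vs {0.20, 0.39, 0.10, 0.10} → fail.
1 of 3 fail.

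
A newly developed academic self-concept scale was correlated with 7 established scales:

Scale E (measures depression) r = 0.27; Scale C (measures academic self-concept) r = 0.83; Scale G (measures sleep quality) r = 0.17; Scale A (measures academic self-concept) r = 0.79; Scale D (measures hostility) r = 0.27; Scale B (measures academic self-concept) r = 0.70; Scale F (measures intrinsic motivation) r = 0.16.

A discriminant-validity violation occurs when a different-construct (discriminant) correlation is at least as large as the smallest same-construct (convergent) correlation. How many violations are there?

Convergent (same construct = academic self-concept): Scale C, Scale A, Scale B.
Smallest convergent = 0.70. Discriminant values: 0.27, 0.17, 0.27, 0.16; count ≥ 0.70 → 0.

0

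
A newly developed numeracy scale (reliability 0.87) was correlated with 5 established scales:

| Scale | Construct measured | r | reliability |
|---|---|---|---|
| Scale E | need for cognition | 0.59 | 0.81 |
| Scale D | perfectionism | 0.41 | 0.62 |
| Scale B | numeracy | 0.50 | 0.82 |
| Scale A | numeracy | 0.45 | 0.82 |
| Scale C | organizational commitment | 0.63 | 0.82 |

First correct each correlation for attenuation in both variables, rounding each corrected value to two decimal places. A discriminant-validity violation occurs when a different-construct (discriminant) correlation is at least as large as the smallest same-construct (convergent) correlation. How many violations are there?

Disattenuated r (r / √(r_scale · r_new)):
  Scale E (disc): 0.59 / √(0.81·0.87) = 0.70
  Scale D (disc): 0.41 / √(0.62·0.87) = 0.56
  Scale B (conv): 0.50 / √(0.82·0.87) = 0.59
  Scale A (conv): 0.45 / √(0.82·0.87) = 0.53
  Scale C (disc): 0.63 / √(0.82·0.87) = 0.75
Smallest convergent = 0.53. Discriminant values: 0.70, 0.56, 0.75; count ≥ 0.53 → 3.

3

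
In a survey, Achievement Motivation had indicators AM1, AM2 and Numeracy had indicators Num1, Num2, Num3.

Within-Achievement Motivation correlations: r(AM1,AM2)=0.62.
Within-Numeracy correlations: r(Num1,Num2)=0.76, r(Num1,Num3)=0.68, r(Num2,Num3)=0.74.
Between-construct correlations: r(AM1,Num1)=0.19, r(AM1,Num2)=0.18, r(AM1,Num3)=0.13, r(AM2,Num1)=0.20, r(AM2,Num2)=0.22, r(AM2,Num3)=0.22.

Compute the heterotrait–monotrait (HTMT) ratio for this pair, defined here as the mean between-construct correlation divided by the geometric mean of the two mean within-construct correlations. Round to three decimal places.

0.283

Mean between = 1.14/6 = 0.1900.
Mean within-AM = 0.62/1 = 0.6200; mean within-Num = 2.18/3 = 0.7267.
Geometric mean = √(0.6200 × 0.7267) = 0.6712.
HTMT = 0.1900 / 0.6712 = 0.283.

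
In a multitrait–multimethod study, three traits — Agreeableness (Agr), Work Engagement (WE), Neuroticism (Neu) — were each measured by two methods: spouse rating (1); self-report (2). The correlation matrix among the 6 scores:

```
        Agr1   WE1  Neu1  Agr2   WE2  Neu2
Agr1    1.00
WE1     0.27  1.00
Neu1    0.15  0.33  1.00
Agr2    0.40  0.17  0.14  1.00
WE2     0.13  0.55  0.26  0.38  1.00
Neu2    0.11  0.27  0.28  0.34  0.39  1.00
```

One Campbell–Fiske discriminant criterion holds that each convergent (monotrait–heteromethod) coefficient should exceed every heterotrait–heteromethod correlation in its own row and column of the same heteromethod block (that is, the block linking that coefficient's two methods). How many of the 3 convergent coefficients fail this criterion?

0

Checking each validity diagonal entry against its comparison values:
Agr (methods 1·2): 0.40 vs {0.13, 0.17, 0.11, 0.14} → pass.
WE (methods 1·2): 0.55 vs {0.17, 0.13, 0.27, 0.26} → pass.
Neu (methods 1·2): 0.28 vs {0.14, 0.11, 0.26, 0.27} → pass.
0 of 3 fail.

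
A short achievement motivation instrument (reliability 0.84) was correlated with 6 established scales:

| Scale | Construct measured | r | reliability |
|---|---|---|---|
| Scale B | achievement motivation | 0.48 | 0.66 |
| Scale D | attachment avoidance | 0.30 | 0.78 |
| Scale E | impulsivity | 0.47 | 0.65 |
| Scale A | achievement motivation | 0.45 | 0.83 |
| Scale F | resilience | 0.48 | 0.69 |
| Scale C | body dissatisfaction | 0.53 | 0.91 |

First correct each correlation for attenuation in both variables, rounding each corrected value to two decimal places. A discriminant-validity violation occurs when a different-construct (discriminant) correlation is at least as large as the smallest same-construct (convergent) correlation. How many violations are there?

Disattenuated r (r / √(r_scale · r_new)):
  Scale B (conv): 0.48 / √(0.66·0.84) = 0.64
  Scale D (disc): 0.30 / √(0.78·0.84) = 0.37
  Scale E (disc): 0.47 / √(0.65·0.84) = 0.64
  Scale A (conv): 0.45 / √(0.83·0.84) = 0.54
  Scale F (disc): 0.48 / √(0.69·0.84) = 0.63
  Scale C (disc): 0.53 / √(0.91·0.84) = 0.61
Smallest convergent = 0.54. Discriminant values: 0.37, 0.64, 0.63, 0.61; count ≥ 0.54 → 3.

3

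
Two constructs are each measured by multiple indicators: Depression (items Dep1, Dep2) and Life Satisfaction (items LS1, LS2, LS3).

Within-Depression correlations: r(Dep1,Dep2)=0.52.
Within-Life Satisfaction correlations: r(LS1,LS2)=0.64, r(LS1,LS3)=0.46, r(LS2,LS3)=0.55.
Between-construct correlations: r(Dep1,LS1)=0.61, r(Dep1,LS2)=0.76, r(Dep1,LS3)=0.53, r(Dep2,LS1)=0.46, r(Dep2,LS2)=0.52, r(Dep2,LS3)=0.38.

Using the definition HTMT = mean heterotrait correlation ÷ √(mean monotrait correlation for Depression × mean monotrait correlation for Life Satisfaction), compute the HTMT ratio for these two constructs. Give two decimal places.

Between-construct mean = 3.26/6 = 0.5433.
Mean within-Dep = 0.52/1 = 0.5200; mean within-LS = 1.65/3 = 0.5500.
Geometric mean = √(0.5200 × 0.5500) = 0.5348.
HTMT = 0.5433 / 0.5348 = 1.02.

1.02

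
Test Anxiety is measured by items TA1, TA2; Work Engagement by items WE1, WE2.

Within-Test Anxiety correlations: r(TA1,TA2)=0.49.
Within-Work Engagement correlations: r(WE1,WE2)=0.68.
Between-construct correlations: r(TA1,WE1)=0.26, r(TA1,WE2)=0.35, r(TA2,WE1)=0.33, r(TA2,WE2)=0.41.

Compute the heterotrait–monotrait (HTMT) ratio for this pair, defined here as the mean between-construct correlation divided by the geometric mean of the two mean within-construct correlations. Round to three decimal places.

Between-construct mean = 1.35/4 = 0.3375.
Mean within-TA = 0.49/1 = 0.4900; mean within-WE = 0.68/1 = 0.6800.
Geometric mean = √(0.4900 × 0.6800) = 0.5772.
HTMT = 0.3375 / 0.5772 = 0.585.

0.585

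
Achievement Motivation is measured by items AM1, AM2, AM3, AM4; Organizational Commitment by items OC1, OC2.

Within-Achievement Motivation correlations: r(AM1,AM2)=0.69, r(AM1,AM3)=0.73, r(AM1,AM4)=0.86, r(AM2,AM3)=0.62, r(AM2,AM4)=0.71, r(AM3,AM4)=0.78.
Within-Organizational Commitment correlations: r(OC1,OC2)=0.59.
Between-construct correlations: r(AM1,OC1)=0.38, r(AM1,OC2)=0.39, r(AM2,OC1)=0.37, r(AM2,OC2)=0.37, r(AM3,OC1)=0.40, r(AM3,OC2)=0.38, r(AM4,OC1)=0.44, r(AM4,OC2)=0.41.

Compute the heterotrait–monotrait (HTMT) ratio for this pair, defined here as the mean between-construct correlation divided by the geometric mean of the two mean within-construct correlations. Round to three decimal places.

0.597

Mean between = 3.14/8 = 0.3925.
Mean within-AM = 4.39/6 = 0.7317; mean within-OC = 0.59/1 = 0.5900.
Geometric mean = √(0.7317 × 0.5900) = 0.6570.
HTMT = 0.3925 / 0.6570 = 0.597.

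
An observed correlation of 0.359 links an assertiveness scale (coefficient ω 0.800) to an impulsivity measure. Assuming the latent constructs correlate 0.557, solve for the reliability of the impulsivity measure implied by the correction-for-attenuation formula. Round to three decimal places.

r_true = r_obs / √(r_xx · r_yy) ⇒ 0.557 = 0.359 / √(0.800 · r_yy).
√(0.800 · r_yy) = 0.359 / 0.557 = 0.6445; 0.800 · r_yy = 0.4154; r_yy = 0.4154 / 0.800 ≈ 0.519.

0.519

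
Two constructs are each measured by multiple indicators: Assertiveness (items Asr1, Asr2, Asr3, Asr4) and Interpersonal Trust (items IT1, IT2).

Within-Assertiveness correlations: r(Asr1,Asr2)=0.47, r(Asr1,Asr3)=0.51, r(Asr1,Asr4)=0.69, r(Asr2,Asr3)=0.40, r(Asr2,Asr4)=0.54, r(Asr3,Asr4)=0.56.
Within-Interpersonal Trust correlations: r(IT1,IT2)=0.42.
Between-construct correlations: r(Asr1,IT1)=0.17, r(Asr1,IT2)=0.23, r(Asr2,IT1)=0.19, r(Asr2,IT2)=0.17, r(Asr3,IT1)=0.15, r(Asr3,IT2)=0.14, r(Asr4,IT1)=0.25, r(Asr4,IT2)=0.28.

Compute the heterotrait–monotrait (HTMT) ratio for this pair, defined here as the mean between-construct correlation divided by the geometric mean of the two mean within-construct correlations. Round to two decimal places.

0.42

Between-construct mean = 1.58/8 = 0.1975.
Mean within-Asr = 3.17/6 = 0.5283; mean within-IT = 0.42/1 = 0.4200.
Geometric mean = √(0.5283 × 0.4200) = 0.4710.
HTMT = 0.1975 / 0.4710 = 0.42.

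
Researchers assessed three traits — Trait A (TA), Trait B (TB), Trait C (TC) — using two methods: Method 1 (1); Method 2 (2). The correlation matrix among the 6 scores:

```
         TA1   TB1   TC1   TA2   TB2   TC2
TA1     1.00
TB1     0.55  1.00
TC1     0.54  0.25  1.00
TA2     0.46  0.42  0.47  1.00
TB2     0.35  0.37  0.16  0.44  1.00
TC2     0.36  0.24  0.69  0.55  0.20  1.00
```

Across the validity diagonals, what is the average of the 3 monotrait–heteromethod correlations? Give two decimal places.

Convergent values: 0.46, 0.37, 0.69; mean = 1.52/3 = 0.51.

0.51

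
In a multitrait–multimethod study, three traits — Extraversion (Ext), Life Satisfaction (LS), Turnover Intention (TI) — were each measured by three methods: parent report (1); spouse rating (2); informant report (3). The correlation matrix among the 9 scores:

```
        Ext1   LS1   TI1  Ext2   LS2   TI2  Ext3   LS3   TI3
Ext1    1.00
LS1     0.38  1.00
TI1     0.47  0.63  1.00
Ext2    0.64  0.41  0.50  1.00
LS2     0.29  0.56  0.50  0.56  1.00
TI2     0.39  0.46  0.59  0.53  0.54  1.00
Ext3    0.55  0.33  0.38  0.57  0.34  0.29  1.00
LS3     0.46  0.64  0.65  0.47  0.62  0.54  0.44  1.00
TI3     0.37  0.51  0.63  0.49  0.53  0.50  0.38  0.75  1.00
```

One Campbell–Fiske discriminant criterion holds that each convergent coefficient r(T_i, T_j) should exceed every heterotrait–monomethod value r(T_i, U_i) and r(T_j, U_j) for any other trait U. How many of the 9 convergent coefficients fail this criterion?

6

Checking each validity diagonal entry against its comparison values:
Ext (methods 1·2): 0.64 vs {0.38, 0.56, 0.47, 0.53} → pass.
Ext (methods 1·3): 0.55 vs {0.38, 0.44, 0.47, 0.38} → pass.
Ext (methods 2·3): 0.57 vs {0.56, 0.44, 0.53, 0.38} → pass.
LS (methods 1·2): 0.56 vs {0.38, 0.56, 0.63, 0.54} → fail.
LS (methods 1·3): 0.64 vs {0.38, 0.44, 0.63, 0.75} → fail.
LS (methods 2·3): 0.62 vs {0.56, 0.44, 0.54, 0.75} → fail.
TI (methods 1·2): 0.59 vs {0.47, 0.53, 0.63, 0.54} → fail.
TI (methods 1·3): 0.63 vs {0.47, 0.38, 0.63, 0.75} → fail.
TI (methods 2·3): 0.50 vs {0.53, 0.38, 0.54, 0.75} → fail.
6 of 9 fail.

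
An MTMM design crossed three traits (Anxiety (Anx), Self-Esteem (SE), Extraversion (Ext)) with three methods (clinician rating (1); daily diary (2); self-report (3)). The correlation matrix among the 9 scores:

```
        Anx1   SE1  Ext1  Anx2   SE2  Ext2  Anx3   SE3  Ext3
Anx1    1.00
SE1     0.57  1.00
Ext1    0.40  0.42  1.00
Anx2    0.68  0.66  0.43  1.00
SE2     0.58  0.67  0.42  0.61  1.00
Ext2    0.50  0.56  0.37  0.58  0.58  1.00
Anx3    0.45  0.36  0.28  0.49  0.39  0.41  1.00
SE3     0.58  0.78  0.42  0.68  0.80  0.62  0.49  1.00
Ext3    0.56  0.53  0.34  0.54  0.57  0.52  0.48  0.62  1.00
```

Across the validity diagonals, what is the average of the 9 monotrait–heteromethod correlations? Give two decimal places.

0.57

Convergent values: 0.68, 0.45, 0.49, 0.67, 0.78, 0.80, 0.37, 0.34, 0.52; mean = 5.10/9 = 0.57.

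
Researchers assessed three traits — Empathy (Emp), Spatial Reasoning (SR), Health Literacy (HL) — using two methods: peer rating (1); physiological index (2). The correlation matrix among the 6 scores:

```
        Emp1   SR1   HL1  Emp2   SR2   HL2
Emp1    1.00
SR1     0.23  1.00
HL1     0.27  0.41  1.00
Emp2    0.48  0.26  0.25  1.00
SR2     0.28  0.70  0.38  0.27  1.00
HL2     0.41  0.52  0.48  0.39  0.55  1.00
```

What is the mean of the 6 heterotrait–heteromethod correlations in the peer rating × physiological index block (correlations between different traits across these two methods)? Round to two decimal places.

HTHM values (method 1 × method 2): 0.28, 0.41, 0.26, 0.52, 0.25, 0.38; mean = 2.10/6 = 0.35.

0.35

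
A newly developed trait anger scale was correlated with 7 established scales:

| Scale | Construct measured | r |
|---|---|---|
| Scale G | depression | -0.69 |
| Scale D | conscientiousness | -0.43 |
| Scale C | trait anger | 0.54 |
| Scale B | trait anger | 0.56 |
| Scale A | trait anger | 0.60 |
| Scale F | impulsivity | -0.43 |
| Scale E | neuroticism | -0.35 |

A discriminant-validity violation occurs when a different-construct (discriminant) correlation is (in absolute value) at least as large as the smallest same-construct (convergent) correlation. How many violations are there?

Convergent (same construct = trait anger): Scale C, Scale B, Scale A.
Smallest convergent = 0.54. Discriminant |r|: 0.69, 0.43, 0.43, 0.35; count ≥ 0.54 → 1.

1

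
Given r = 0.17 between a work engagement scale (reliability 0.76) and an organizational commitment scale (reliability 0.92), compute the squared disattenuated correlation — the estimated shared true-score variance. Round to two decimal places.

0.04

Disattenuated r = 0.17 / √(0.76 × 0.92) = 0.17 / 0.8362 = 0.2033.
Shared true-score variance = 0.2033² = 0.0413 ≈ 0.04.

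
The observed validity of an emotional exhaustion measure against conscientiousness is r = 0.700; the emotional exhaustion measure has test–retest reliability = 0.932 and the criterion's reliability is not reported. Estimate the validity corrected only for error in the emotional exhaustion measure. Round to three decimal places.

Single correction: r_c = r_obs / √r_xx = 0.700 / √0.932 = 0.700 / 0.9654 ≈ 0.725.

0.725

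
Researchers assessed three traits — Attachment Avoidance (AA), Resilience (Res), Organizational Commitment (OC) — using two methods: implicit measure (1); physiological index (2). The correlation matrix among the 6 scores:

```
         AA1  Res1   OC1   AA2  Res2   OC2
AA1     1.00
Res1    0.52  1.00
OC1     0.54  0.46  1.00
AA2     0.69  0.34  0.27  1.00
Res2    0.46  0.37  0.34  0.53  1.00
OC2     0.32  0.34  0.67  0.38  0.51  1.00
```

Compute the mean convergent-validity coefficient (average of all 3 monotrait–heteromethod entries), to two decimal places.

0.58

Convergent values: 0.69, 0.37, 0.67; mean = 1.73/3 = 0.58.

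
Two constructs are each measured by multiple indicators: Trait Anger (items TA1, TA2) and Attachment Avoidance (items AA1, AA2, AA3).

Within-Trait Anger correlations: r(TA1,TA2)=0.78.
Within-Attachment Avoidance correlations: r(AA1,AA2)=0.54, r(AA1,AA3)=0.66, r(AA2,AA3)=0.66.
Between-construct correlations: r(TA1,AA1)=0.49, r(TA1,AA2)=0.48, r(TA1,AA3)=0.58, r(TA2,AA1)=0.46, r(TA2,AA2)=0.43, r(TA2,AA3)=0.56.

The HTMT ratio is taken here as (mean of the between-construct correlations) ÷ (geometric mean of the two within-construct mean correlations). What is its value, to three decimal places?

Mean heterotrait r = 3.00/6 = 0.5000.
Mean within-TA = 0.78/1 = 0.7800; mean within-AA = 1.86/3 = 0.6200.
Geometric mean = √(0.7800 × 0.6200) = 0.6954.
HTMT = 0.5000 / 0.6954 = 0.719.

0.719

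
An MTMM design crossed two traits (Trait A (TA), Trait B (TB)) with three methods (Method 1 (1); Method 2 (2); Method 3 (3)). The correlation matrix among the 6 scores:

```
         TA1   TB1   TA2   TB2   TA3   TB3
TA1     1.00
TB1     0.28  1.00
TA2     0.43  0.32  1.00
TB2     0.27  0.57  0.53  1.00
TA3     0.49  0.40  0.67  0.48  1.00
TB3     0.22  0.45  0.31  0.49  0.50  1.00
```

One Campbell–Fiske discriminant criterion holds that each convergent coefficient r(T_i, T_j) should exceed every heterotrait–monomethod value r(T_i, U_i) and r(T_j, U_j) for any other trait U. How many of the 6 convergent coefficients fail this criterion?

4

Each convergent coefficient versus the relevant comparison correlations:
TA (methods 1·2): 0.43 vs {0.28, 0.53} → fail.
TA (methods 1·3): 0.49 vs {0.28, 0.50} → fail.
TA (methods 2·3): 0.67 vs {0.53, 0.50} → pass.
TB (methods 1·2): 0.57 vs {0.28, 0.53} → pass.
TB (methods 1·3): 0.45 vs {0.28, 0.50} → fail.
TB (methods 2·3): 0.49 vs {0.53, 0.50} → fail.
4 of 6 fail.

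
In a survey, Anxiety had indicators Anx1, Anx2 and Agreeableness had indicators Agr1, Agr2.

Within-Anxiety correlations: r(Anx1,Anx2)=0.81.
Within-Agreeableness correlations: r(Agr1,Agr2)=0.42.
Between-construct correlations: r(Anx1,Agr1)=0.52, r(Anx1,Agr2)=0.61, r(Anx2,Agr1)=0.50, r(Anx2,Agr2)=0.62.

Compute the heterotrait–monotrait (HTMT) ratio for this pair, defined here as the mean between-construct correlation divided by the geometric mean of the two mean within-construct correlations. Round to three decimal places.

0.964

Mean between = 2.25/4 = 0.5625.
Mean within-Anx = 0.81/1 = 0.8100; mean within-Agr = 0.42/1 = 0.4200.
Geometric mean = √(0.8100 × 0.4200) = 0.5833.
HTMT = 0.5625 / 0.5833 = 0.964.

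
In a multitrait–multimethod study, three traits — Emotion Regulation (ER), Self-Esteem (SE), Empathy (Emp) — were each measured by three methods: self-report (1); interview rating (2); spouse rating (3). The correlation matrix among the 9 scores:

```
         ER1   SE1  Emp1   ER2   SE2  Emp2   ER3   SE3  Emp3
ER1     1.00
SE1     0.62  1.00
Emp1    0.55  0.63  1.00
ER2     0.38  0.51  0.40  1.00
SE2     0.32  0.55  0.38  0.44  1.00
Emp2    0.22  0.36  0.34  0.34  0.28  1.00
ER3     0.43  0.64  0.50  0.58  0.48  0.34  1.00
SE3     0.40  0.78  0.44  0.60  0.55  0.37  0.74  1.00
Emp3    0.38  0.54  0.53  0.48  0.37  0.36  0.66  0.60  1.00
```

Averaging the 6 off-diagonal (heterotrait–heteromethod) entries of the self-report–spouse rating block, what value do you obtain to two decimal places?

HTHM values (method 1 × method 3): 0.40, 0.38, 0.64, 0.54, 0.50, 0.44; mean = 2.90/6 = 0.48.

0.48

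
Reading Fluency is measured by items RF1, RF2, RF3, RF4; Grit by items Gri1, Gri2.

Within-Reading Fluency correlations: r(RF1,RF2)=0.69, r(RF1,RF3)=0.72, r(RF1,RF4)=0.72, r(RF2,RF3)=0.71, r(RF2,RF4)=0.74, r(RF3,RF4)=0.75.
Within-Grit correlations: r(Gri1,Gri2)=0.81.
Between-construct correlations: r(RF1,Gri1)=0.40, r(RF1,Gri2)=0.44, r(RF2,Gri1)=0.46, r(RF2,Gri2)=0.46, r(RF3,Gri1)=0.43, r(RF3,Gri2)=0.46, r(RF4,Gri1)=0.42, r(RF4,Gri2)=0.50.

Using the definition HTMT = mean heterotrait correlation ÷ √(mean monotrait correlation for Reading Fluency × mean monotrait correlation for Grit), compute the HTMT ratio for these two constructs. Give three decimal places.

Between-construct mean = 3.57/8 = 0.4463.
Mean within-RF = 4.33/6 = 0.7217; mean within-Gri = 0.81/1 = 0.8100.
Geometric mean = √(0.7217 × 0.8100) = 0.7646.
HTMT = 0.4463 / 0.7646 = 0.584.

0.584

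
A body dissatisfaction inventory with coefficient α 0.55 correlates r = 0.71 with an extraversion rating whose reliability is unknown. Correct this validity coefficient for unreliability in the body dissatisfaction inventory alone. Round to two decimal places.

0.96

Single correction: r_c = r_obs / √r_xx = 0.71 / √0.55 = 0.71 / 0.7416 ≈ 0.96.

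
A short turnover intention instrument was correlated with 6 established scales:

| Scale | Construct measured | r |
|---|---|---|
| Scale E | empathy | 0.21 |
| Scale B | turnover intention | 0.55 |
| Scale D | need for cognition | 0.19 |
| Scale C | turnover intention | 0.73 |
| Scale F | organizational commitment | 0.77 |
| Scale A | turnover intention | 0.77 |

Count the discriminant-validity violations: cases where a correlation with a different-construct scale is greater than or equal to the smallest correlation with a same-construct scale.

Convergent (same construct = turnover intention): Scale B, Scale C, Scale A.
Smallest convergent = 0.55. Discriminant values: 0.21, 0.19, 0.77; count ≥ 0.55 → 1.

1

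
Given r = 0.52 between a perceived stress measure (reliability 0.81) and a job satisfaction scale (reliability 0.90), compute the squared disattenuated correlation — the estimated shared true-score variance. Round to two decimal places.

Disattenuated r = 0.52 / √(0.81 × 0.90) = 0.52 / 0.8538 = 0.6090.
Shared true-score variance = 0.6090² = 0.3709 ≈ 0.37.

0.37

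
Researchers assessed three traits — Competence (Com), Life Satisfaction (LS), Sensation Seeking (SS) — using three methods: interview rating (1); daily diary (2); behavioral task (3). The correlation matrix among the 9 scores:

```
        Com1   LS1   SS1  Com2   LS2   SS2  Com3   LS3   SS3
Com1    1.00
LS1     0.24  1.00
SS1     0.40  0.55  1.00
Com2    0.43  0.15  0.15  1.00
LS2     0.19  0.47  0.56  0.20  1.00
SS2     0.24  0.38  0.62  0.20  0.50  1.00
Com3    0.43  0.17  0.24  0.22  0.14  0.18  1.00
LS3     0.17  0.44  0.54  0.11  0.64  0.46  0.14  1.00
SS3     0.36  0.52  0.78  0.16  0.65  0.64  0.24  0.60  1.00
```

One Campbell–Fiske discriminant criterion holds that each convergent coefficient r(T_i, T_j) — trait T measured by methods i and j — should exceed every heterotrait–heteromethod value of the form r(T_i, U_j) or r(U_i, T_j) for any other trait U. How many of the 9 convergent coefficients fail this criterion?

4

Checking each validity diagonal entry against its comparison values:
Com (methods 1·2): 0.43 vs {0.19, 0.15, 0.24, 0.15} → pass.
Com (methods 1·3): 0.43 vs {0.17, 0.17, 0.36, 0.24} → pass.
Com (methods 2·3): 0.22 vs {0.11, 0.14, 0.16, 0.18} → pass.
LS (methods 1·2): 0.47 vs {0.15, 0.19, 0.38, 0.56} → fail.
LS (methods 1·3): 0.44 vs {0.17, 0.17, 0.52, 0.54} → fail.
LS (methods 2·3): 0.64 vs {0.14, 0.11, 0.65, 0.46} → fail.
SS (methods 1·2): 0.62 vs {0.15, 0.24, 0.56, 0.38} → pass.
SS (methods 1·3): 0.78 vs {0.24, 0.36, 0.54, 0.52} → pass.
SS (methods 2·3): 0.64 vs {0.18, 0.16, 0.46, 0.65} → fail.
4 of 9 fail.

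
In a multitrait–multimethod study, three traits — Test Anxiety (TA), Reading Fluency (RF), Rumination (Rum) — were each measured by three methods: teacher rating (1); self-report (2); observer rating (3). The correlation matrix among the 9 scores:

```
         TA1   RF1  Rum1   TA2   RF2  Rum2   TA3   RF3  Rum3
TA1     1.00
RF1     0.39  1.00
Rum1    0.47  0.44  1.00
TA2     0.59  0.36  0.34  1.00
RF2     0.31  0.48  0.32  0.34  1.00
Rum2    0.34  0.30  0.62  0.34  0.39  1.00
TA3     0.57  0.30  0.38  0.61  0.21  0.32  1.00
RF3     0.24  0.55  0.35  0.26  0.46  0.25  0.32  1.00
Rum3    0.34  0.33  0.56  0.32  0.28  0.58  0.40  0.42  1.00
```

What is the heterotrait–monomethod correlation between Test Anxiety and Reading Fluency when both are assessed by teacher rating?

Different traits, same method: r(TA1, RF1) = 0.39.

0.39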